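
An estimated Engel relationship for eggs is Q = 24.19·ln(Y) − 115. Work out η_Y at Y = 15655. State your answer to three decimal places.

0.204

At Y = 15655: Q = 118.640.
dQ/dY = 24.19/Y = 0.00154519 at this income.
η = (dQ/dY)·(Y/Q) = 0.00154519 × (15655/118.640) = 0.204.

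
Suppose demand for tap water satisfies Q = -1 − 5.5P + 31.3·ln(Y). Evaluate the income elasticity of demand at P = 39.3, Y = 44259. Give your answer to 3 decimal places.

0.266

At P = 39.3, Y = 44259: Q = 117.692.
Holding P constant, ∂Q/∂Y = 31.3/Y = 0.000707201.
η_Y = (∂Q/∂Y)·(Y/Q) = 0.000707201 × (44259/117.692) = 0.266.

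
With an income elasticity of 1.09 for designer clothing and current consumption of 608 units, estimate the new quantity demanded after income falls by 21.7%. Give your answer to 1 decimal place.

%ΔQ ≈ η × %ΔI = 1.09 × (-21.7%) = -23.653%.
New Q ≈ 608 × (1 − 0.23653) = 464.2.

464.2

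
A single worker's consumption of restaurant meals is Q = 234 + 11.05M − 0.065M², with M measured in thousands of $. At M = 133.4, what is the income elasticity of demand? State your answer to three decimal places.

-1.522

At M = 133.4: Q = 551.3586.
dQ/dM = 11.05 − 0.13M = -6.29200.
η = (dQ/dM)·(M/Q) = -6.29200 × (133.4/551.3586) = -1.522.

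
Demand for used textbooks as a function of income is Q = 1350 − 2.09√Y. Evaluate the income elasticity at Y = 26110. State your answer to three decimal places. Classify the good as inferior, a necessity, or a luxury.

-0.167 (inferior good)

At Y = 26110: Q = 1012.285.
dQ/dY = -2.09/(2√Y) = -0.00646715 at this income.
η = (dQ/dY)·(Y/Q) = -0.00646715 × (26110/1012.285) = -0.167.
Since η < 0, the good is an inferior good.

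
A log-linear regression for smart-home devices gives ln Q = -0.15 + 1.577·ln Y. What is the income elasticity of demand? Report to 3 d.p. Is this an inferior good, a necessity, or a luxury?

1.577 (luxury)

In a log-linear demand, the coefficient on ln Y is the income elasticity.
So η = 1.577.
η > 1 ⇒ luxury.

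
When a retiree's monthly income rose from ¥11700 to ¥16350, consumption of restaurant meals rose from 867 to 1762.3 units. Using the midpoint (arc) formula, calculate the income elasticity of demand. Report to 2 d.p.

ΔQ = 1762.3 − 867 = 895.3; midpoint Q̄ = (867 + 1762.3)/2 = 1314.65.
ΔI = 16350 − 11700 = 4650; midpoint Ī = (11700 + 16350)/2 = 14025.
η = (ΔQ/Q̄) ÷ (ΔI/Ī) = (895.3/1314.65) ÷ (4650/14025) = 2.05.

2.05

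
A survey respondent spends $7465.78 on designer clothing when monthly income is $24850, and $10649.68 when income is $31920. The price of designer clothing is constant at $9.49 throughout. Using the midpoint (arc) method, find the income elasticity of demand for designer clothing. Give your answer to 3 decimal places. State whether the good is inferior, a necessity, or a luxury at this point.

With a constant price, Q₁ = 7465.78/9.49 = 786.700 and Q₂ = 10649.68/9.49 = 1122.200 (equivalently, work directly with expenditure since P cancels).
Midpoint %ΔQ = (10649.68 − 7465.78)/9057.73 = 0.35151; midpoint %ΔI = (31920 − 24850)/28385 = 0.24908.
η = 0.35151 / 0.24908 = 1.411.
η > 1 ⇒ luxury.

1.411 (luxury)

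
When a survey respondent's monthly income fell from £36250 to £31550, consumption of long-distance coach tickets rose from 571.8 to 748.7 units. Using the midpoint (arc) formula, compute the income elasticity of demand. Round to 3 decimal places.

-1.933

ΔQ = 748.7 − 571.8 = 176.9; midpoint Q̄ = (571.8 + 748.7)/2 = 660.25.
ΔI = 31550 − 36250 = -4700; midpoint Ī = (36250 + 31550)/2 = 33900.
η = (ΔQ/Q̄) ÷ (ΔI/Ī) = (176.9/660.25) ÷ (-4700/33900) = -1.933.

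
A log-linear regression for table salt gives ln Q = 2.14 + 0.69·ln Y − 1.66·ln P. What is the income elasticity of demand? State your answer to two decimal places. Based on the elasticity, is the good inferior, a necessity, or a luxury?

0.69 (necessity)

In a log-linear demand, the coefficient on ln Y is the income elasticity.
So η = 0.69.
0 < η < 1 ⇒ necessity.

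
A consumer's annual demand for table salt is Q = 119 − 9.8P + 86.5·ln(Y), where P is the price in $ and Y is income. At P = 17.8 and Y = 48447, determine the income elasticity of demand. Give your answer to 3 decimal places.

0.099

At P = 17.8, Y = 48447: Q = 877.742.
Holding P constant, ∂Q/∂Y = 86.5/Y = 0.00178546.
η_Y = (∂Q/∂Y)·(Y/Q) = 0.00178546 × (48447/877.742) = 0.099.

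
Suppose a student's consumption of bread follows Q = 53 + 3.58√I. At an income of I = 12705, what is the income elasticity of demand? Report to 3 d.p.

At I = 12705: Q = 456.525.
dQ/dI = 3.58/(2√I) = 0.0158806 at this income.
η = (dQ/dI)·(I/Q) = 0.0158806 × (12705/456.525) = 0.442.

0.442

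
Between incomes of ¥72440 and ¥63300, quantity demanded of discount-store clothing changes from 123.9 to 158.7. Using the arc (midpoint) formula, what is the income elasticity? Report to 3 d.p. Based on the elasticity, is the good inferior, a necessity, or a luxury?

ΔQ = 158.7 − 123.9 = 34.8; midpoint Q̄ = (123.9 + 158.7)/2 = 141.3.
ΔI = 63300 − 72440 = -9140; midpoint Ī = (72440 + 63300)/2 = 67870.
η = (ΔQ/Q̄) ÷ (ΔI/Ī) = (34.8/141.3) ÷ (-9140/67870) = -1.829.
η < 0 ⇒ inferior good.

-1.829 (inferior good)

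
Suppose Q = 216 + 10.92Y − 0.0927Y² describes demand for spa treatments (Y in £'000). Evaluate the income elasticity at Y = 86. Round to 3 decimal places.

At Y = 86: Q = 469.5108.
dQ/dY = 10.92 − 0.1854Y = -5.02440.
η = (dQ/dY)·(Y/Q) = -5.02440 × (86/469.5108) = -0.920.

-0.920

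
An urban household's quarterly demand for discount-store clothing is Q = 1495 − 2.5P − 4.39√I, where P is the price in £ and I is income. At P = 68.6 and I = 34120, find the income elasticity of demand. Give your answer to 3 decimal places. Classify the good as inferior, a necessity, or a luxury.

-0.791 (inferior good)

At P = 68.6, I = 34120: Q = 512.597.
Holding P constant, ∂Q/∂I = -4.39/(2√I) = -0.0118831.
η_I = (∂Q/∂I)·(I/Q) = -0.0118831 × (34120/512.597) = -0.791.
Since η < 0, this is an inferior good.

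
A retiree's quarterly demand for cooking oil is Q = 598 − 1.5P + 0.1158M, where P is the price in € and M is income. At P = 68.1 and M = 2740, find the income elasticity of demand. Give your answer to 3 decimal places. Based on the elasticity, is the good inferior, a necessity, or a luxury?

0.390 (necessity)

At P = 68.1, M = 2740: Q = 813.142.
Holding P constant, ∂Q/∂M = 0.1158.
η_M = (∂Q/∂M)·(M/Q) = 0.1158 × (2740/813.142) = 0.390.
Since 0 < η < 1, this is a necessity.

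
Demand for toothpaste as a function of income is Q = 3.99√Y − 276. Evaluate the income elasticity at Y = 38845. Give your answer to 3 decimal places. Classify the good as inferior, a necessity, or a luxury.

0.770 (necessity)

At Y = 38845: Q = 510.394.
dQ/dY = 3.99/(2√Y) = 0.0101222 at this income.
η = (dQ/dY)·(Y/Q) = 0.0101222 × (38845/510.394) = 0.770.
Since 0 < η < 1, the good is a necessity.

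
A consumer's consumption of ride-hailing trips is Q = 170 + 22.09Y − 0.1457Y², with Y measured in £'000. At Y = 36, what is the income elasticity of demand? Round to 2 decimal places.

0.54

At Y = 36: Q = 776.4128.
dQ/dY = 22.09 − 0.2914Y = 11.59960.
η = (dQ/dY)·(Y/Q) = 11.59960 × (36/776.4128) = 0.54.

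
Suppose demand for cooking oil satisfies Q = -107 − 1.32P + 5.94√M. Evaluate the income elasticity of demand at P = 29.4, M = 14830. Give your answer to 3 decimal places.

At P = 29.4, M = 14830: Q = 577.556.
Holding P constant, ∂Q/∂M = 5.94/(2√M) = 0.0243885.
η_M = (∂Q/∂M)·(M/Q) = 0.0243885 × (14830/577.556) = 0.626.

0.626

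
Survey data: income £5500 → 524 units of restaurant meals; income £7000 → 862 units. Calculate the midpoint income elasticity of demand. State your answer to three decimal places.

ΔQ = 862 − 524 = 338; midpoint Q̄ = (524 + 862)/2 = 693.
ΔI = 7000 − 5500 = 1500; midpoint Ī = (5500 + 7000)/2 = 6250.
η = (ΔQ/Q̄) ÷ (ΔI/Ī) = (338/693) ÷ (1500/6250) = 2.032.

2.032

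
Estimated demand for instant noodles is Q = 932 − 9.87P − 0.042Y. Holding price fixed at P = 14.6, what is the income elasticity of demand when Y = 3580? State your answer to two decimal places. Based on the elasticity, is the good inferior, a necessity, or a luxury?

-0.24 (inferior good)

At P = 14.6, Y = 3580: Q = 637.538.
Holding P constant, ∂Q/∂Y = −0.042.
η_Y = (∂Q/∂Y)·(Y/Q) = -0.042 × (3580/637.538) = -0.24.
Since η < 0, this is an inferior good.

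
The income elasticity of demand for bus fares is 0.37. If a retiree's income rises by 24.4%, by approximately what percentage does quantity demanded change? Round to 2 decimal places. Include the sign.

9.03%

%ΔQ ≈ η × %ΔI = 0.37 × 24.4% = 9.03%.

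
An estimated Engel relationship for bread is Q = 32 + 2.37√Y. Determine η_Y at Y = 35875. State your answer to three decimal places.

At Y = 35875: Q = 480.895.
dQ/dY = 2.37/(2√Y) = 0.00625637 at this income.
η = (dQ/dY)·(Y/Q) = 0.00625637 × (35875/480.895) = 0.467.

0.467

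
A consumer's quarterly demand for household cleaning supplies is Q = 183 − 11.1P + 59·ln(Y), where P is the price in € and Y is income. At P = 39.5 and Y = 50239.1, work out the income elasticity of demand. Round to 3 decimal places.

At P = 39.5, Y = 50239.1: Q = 383.198.
Holding P constant, ∂Q/∂Y = 59/Y = 0.00117438.
η_Y = (∂Q/∂Y)·(Y/Q) = 0.00117438 × (50239.1/383.198) = 0.154.

0.154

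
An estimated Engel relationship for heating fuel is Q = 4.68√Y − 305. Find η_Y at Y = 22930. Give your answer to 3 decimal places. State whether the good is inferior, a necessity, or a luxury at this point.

At Y = 22930: Q = 403.676.
dQ/dY = 4.68/(2√Y) = 0.015453 at this income.
η = (dQ/dY)·(Y/Q) = 0.015453 × (22930/403.676) = 0.878.
Since 0 < η < 1, the good is a necessity.

0.878 (necessity)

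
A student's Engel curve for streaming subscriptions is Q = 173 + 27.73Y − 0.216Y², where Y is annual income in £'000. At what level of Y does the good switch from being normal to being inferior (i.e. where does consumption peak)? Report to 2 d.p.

64.19

dQ/dY = 27.73 − 0.432Y.
The good is inferior where dQ/dY < 0. Setting dQ/dY = 0 gives Y = 27.73 / 0.432 = 64.19.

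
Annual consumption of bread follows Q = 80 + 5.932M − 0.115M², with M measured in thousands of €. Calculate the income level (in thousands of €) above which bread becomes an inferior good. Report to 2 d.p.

25.79

dQ/dM = 5.932 − 0.23M.
The good is inferior where dQ/dM < 0. Setting dQ/dM = 0 gives M = 5.932 / 0.23 = 25.79.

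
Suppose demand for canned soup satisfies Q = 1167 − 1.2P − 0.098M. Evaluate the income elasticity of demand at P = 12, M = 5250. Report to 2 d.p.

-0.81

At P = 12, M = 5250: Q = 638.100.
Holding P constant, ∂Q/∂M = −0.098.
η_M = (∂Q/∂M)·(M/Q) = -0.098 × (5250/638.100) = -0.81.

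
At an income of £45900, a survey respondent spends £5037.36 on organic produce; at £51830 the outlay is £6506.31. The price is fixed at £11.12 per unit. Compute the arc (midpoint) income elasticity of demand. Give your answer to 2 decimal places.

With a constant price, Q₁ = 5037.36/11.12 = 453.000 and Q₂ = 6506.31/11.12 = 585.100 (equivalently, work directly with expenditure since P cancels).
Midpoint %ΔQ = (6506.31 − 5037.36)/5771.84 = 0.25450; midpoint %ΔI = (51830 − 45900)/48865 = 0.12135.
η = 0.25450 / 0.12135 = 2.10.

2.10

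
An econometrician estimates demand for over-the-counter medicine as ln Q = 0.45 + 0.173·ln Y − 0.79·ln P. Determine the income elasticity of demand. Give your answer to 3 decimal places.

0.173

In a log-linear demand, the coefficient on ln Y is the income elasticity.
So η = 0.173.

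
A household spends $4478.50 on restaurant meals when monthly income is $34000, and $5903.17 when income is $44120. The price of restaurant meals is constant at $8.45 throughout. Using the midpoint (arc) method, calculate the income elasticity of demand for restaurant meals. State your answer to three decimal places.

1.059

With a constant price, Q₁ = 4478.50/8.45 = 530.000 and Q₂ = 5903.17/8.45 = 698.600 (equivalently, work directly with expenditure since P cancels).
Midpoint %ΔQ = (5903.17 − 4478.50)/5190.84 = 0.27446; midpoint %ΔI = (44120 − 34000)/39060 = 0.25909.
η = 0.27446 / 0.25909 = 1.059.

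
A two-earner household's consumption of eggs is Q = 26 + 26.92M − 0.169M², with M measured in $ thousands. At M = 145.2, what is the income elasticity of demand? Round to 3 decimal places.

At M = 145.2: Q = 371.7502.
dQ/dM = 26.92 − 0.338M = -22.15760.
η = (dQ/dM)·(M/Q) = -22.15760 × (145.2/371.7502) = -8.654.

-8.654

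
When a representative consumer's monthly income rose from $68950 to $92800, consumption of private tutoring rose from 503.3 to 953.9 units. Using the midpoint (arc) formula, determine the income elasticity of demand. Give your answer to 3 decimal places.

2.097

ΔQ = 953.9 − 503.3 = 450.6; midpoint Q̄ = (503.3 + 953.9)/2 = 728.6.
ΔI = 92800 − 68950 = 23850; midpoint Ī = (68950 + 92800)/2 = 80875.
η = (ΔQ/Q̄) ÷ (ΔI/Ī) = (450.6/728.6) ÷ (23850/80875) = 2.097.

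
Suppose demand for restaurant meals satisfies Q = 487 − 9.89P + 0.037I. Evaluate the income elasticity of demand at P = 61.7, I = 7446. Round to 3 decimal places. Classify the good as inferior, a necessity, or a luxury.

1.809 (luxury)

At P = 61.7, I = 7446: Q = 152.289.
Holding P constant, ∂Q/∂I = 0.037.
η_I = (∂Q/∂I)·(I/Q) = 0.037 × (7446/152.289) = 1.809.
Since η > 1, this is a luxury.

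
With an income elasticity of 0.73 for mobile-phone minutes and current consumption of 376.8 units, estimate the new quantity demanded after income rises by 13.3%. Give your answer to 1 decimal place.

%ΔQ ≈ η × %ΔI = 0.73 × 13.3% = 9.709%.
New Q ≈ 376.8 × (1 + 0.09709) = 413.4.

413.4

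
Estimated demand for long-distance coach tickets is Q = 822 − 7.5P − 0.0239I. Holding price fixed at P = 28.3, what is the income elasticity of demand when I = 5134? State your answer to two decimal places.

-0.25

At P = 28.3, I = 5134: Q = 487.047.
Holding P constant, ∂Q/∂I = −0.0239.
η_I = (∂Q/∂I)·(I/Q) = -0.0239 × (5134/487.047) = -0.25.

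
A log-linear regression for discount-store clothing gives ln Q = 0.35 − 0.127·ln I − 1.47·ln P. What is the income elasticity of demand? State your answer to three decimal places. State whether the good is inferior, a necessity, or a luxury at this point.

-0.127 (inferior good)

In a log-linear demand, the coefficient on ln I is the income elasticity.
So η = -0.127.
η < 0 ⇒ inferior good.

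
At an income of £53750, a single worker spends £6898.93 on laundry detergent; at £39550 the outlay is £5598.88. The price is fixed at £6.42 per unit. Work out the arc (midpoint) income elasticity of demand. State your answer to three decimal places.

0.683

With a constant price, Q₁ = 6898.93/6.42 = 1074.600 and Q₂ = 5598.88/6.42 = 872.100 (equivalently, work directly with expenditure since P cancels).
Midpoint %ΔQ = (5598.88 − 6898.93)/6248.91 = -0.20804; midpoint %ΔI = (39550 − 53750)/46650 = -0.30439.
η = -0.20804 / -0.30439 = 0.683.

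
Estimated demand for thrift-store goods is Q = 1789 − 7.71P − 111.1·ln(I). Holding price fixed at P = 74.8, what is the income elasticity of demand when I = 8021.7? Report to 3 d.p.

-0.520

At P = 74.8, I = 8021.7: Q = 213.513.
Holding P constant, ∂Q/∂I = -111.1/I = -0.0138499.
η_I = (∂Q/∂I)·(I/Q) = -0.0138499 × (8021.7/213.513) = -0.520.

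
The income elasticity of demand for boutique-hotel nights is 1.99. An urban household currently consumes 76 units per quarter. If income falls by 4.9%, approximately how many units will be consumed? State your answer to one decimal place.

%ΔQ ≈ η × %ΔI = 1.99 × (-4.9%) = -9.751%.
New Q ≈ 76 × (1 − 0.09751) = 68.6.

68.6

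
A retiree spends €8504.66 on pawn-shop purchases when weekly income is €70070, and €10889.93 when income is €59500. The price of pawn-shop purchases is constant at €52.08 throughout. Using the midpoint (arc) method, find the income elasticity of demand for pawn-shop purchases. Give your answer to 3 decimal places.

With a constant price, Q₁ = 8504.66/52.08 = 163.300 and Q₂ = 10889.93/52.08 = 209.100 (equivalently, work directly with expenditure since P cancels).
Midpoint %ΔQ = (10889.93 − 8504.66)/9697.30 = 0.24597; midpoint %ΔI = (59500 − 70070)/64785 = -0.16316.
η = 0.24597 / -0.16316 = -1.508.

-1.508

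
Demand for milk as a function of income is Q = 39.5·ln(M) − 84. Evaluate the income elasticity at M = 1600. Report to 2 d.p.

At M = 1600: Q = 207.421.
dQ/dM = 39.5/M = 0.0246875 at this income.
η = (dQ/dM)·(M/Q) = 0.0246875 × (1600/207.421) = 0.19.

0.19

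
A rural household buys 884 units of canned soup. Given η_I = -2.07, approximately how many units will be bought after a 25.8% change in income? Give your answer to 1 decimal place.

%ΔQ ≈ η × %ΔI = -2.07 × 25.8% = -53.406%.
New Q ≈ 884 × (1 − 0.53406) = 411.9.

411.9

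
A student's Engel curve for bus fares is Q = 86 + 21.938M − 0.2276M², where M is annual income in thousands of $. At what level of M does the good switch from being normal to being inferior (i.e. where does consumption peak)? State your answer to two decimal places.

dQ/dM = 21.938 − 0.4552M.
The good is inferior where dQ/dM < 0. Setting dQ/dM = 0 gives M = 21.938 / 0.4552 = 48.19.

48.19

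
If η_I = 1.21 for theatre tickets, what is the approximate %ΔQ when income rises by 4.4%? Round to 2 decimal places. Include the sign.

%ΔQ ≈ η × %ΔI = 1.21 × 4.4% = 5.32%.

5.32%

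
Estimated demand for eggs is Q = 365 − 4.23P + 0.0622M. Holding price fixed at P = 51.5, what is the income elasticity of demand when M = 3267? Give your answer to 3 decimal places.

0.580

At P = 51.5, M = 3267: Q = 350.362.
Holding P constant, ∂Q/∂M = 0.0622.
η_M = (∂Q/∂M)·(M/Q) = 0.0622 × (3267/350.362) = 0.580.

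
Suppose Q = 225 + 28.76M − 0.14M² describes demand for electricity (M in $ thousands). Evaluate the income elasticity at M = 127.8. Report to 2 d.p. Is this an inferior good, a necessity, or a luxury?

-0.56 (inferior good)

At M = 127.8: Q = 1613.9304.
dQ/dM = 28.76 − 0.28M = -7.02400.
η = (dQ/dM)·(M/Q) = -7.02400 × (127.8/1613.9304) = -0.56.
η < 0 ⇒ inferior good.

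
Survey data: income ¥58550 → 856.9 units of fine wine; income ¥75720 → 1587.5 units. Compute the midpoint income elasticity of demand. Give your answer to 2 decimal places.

ΔQ = 1587.5 − 856.9 = 730.6; midpoint Q̄ = (856.9 + 1587.5)/2 = 1222.2.
ΔI = 75720 − 58550 = 17170; midpoint Ī = (58550 + 75720)/2 = 67135.
η = (ΔQ/Q̄) ÷ (ΔI/Ī) = (730.6/1222.2) ÷ (17170/67135) = 2.34.

2.34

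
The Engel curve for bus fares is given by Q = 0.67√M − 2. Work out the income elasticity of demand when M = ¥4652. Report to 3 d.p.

At M = 4652: Q = 43.698.
dQ/dM = 0.67/(2√M) = 0.00491162 at this income.
η = (dQ/dM)·(M/Q) = 0.00491162 × (4652/43.698) = 0.523.

0.523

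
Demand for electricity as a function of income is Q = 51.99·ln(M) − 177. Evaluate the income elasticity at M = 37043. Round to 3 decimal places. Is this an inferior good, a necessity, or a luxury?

0.141 (necessity)

At M = 37043: Q = 369.926.
dQ/dM = 51.99/M = 0.0014035 at this income.
η = (dQ/dM)·(M/Q) = 0.0014035 × (37043/369.926) = 0.141.
Since 0 < η < 1, the good is a necessity.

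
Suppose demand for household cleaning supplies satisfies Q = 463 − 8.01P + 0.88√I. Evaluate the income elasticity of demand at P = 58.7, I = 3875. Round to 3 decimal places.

At P = 58.7, I = 3875: Q = 47.593.
Holding P constant, ∂Q/∂I = 0.88/(2√I) = 0.00706833.
η_I = (∂Q/∂I)·(I/Q) = 0.00706833 × (3875/47.593) = 0.576.

0.576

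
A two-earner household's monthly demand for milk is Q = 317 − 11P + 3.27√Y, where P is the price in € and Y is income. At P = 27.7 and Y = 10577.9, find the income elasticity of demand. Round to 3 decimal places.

0.482

At P = 27.7, Y = 10577.9: Q = 348.616.
Holding P constant, ∂Q/∂Y = 3.27/(2√Y) = 0.0158971.
η_Y = (∂Q/∂Y)·(Y/Q) = 0.0158971 × (10577.9/348.616) = 0.482.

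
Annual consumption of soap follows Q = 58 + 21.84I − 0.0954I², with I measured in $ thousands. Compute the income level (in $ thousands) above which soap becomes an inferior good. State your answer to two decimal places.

dQ/dI = 21.84 − 0.1908I.
The good is inferior where dQ/dI < 0. Setting dQ/dI = 0 gives I = 21.84 / 0.1908 = 114.47.

114.47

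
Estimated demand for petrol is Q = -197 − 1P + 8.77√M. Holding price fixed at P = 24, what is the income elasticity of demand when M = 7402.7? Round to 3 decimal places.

0.707

At P = 24, M = 7402.7: Q = 533.562.
Holding P constant, ∂Q/∂M = 8.77/(2√M) = 0.0509653.
η_M = (∂Q/∂M)·(M/Q) = 0.0509653 × (7402.7/533.562) = 0.707.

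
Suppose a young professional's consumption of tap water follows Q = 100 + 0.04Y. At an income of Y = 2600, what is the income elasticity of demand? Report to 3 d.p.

0.510

At Y = 2600: Q = 204.000.
dQ/dY = 0.04.
η = (dQ/dY)·(Y/Q) = 0.04 × (2600/204.000) = 0.510.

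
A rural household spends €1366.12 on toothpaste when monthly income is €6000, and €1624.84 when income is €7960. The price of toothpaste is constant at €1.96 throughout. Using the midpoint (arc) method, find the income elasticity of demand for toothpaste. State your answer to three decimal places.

0.616

With a constant price, Q₁ = 1366.12/1.96 = 697.000 and Q₂ = 1624.84/1.96 = 829.000 (equivalently, work directly with expenditure since P cancels).
Midpoint %ΔQ = (1624.84 − 1366.12)/1495.48 = 0.17300; midpoint %ΔI = (7960 − 6000)/6980 = 0.28080.
η = 0.17300 / 0.28080 = 0.616.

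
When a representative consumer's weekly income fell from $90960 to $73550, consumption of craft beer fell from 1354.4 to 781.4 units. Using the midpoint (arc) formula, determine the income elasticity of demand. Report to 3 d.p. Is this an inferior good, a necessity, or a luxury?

2.535 (luxury)

ΔQ = 781.4 − 1354.4 = -573; midpoint Q̄ = (1354.4 + 781.4)/2 = 1067.9.
ΔI = 73550 − 90960 = -17410; midpoint Ī = (90960 + 73550)/2 = 82255.
η = (ΔQ/Q̄) ÷ (ΔI/Ī) = (-573/1067.9) ÷ (-17410/82255) = 2.535.
η > 1 ⇒ luxury.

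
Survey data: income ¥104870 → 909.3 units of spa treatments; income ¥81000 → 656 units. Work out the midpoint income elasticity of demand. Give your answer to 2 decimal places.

ΔQ = 656 − 909.3 = -253.3; midpoint Q̄ = (909.3 + 656)/2 = 782.65.
ΔI = 81000 − 104870 = -23870; midpoint Ī = (104870 + 81000)/2 = 92935.
η = (ΔQ/Q̄) ÷ (ΔI/Ī) = (-253.3/782.65) ÷ (-23870/92935) = 1.26.

1.26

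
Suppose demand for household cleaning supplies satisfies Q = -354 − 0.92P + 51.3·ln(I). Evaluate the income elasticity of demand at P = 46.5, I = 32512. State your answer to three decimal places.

0.377

At P = 46.5, I = 32512: Q = 136.194.
Holding P constant, ∂Q/∂I = 51.3/I = 0.00157788.
η_I = (∂Q/∂I)·(I/Q) = 0.00157788 × (32512/136.194) = 0.377.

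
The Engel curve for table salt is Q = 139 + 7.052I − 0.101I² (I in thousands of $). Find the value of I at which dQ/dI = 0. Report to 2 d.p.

34.91

dQ/dI = 7.052 − 0.202I.
The good is inferior where dQ/dI < 0. Setting dQ/dI = 0 gives I = 7.052 / 0.202 = 34.91.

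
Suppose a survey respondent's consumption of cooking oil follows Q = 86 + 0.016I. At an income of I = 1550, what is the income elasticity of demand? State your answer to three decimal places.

At I = 1550: Q = 110.800.
dQ/dI = 0.016.
η = (dQ/dI)·(I/Q) = 0.016 × (1550/110.800) = 0.224.

0.224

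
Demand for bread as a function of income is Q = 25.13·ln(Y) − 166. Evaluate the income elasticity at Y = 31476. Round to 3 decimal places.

At Y = 31476: Q = 94.271.
dQ/dY = 25.13/Y = 0.000798386 at this income.
η = (dQ/dY)·(Y/Q) = 0.000798386 × (31476/94.271) = 0.267.

0.267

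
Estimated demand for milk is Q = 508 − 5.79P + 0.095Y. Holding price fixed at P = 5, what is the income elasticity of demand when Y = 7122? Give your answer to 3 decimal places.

At P = 5, Y = 7122: Q = 1155.640.
Holding P constant, ∂Q/∂Y = 0.095.
η_Y = (∂Q/∂Y)·(Y/Q) = 0.095 × (7122/1155.640) = 0.585.

0.585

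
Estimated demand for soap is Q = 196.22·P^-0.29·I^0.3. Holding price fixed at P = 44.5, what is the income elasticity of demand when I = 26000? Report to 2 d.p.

For a multiplicative demand Q = A·P^α·I^β, the income elasticity is β everywhere.
Here β = 0.3, so η = 0.30.

0.30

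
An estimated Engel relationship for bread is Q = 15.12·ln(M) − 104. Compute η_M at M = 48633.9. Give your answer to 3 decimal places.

At M = 48633.9: Q = 59.176.
dQ/dM = 15.12/M = 0.000310894 at this income.
η = (dQ/dM)·(M/Q) = 0.000310894 × (48633.9/59.176) = 0.256.

0.256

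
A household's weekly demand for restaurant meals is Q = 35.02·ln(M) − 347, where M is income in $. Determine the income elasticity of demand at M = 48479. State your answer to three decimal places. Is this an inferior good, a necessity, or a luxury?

1.136 (luxury)

At M = 48479: Q = 30.827.
dQ/dM = 35.02/M = 0.000722375 at this income.
η = (dQ/dM)·(M/Q) = 0.000722375 × (48479/30.827) = 1.136.
Since η > 1, the good is a luxury.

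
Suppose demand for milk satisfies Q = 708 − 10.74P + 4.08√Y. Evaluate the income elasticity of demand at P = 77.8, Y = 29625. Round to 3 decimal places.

0.611

At P = 77.8, Y = 29625: Q = 574.674.
Holding P constant, ∂Q/∂Y = 4.08/(2√Y) = 0.0118523.
η_Y = (∂Q/∂Y)·(Y/Q) = 0.0118523 × (29625/574.674) = 0.611.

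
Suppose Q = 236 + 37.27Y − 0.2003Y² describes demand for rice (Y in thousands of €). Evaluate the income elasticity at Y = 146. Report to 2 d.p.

-2.20

At Y = 146: Q = 1407.8252.
dQ/dY = 37.27 − 0.4006Y = -21.21760.
η = (dQ/dY)·(Y/Q) = -21.21760 × (146/1407.8252) = -2.20.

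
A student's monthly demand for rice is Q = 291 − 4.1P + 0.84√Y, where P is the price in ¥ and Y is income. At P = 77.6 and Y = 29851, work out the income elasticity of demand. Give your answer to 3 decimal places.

0.615

At P = 77.6, Y = 29851: Q = 117.971.
Holding P constant, ∂Q/∂Y = 0.84/(2√Y) = 0.00243092.
η_Y = (∂Q/∂Y)·(Y/Q) = 0.00243092 × (29851/117.971) = 0.615.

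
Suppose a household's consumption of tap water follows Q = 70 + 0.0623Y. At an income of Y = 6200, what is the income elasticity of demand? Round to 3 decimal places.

At Y = 6200: Q = 456.260.
dQ/dY = 0.0623.
η = (dQ/dY)·(Y/Q) = 0.0623 × (6200/456.260) = 0.847.

0.847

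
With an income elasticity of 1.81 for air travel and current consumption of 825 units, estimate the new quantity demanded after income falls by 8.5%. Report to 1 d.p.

%ΔQ ≈ η × %ΔI = 1.81 × (-8.5%) = -15.385%.
New Q ≈ 825 × (1 − 0.15385) = 698.1.

698.1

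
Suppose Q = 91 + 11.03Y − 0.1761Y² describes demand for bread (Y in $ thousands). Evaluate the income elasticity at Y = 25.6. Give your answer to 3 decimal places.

0.200

At Y = 25.6: Q = 257.9591.
dQ/dY = 11.03 − 0.3522Y = 2.01368.
η = (dQ/dY)·(Y/Q) = 2.01368 × (25.6/257.9591) = 0.200.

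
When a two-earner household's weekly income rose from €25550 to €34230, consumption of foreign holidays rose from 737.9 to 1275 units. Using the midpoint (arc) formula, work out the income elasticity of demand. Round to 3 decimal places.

1.838

ΔQ = 1275 − 737.9 = 537.1; midpoint Q̄ = (737.9 + 1275)/2 = 1006.45.
ΔI = 34230 − 25550 = 8680; midpoint Ī = (25550 + 34230)/2 = 29890.
η = (ΔQ/Q̄) ÷ (ΔI/Ī) = (537.1/1006.45) ÷ (8680/29890) = 1.838.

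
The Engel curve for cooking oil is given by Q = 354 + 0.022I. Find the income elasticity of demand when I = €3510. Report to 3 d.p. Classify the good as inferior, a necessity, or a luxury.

At I = 3510: Q = 431.220.
dQ/dI = 0.022.
η = (dQ/dI)·(I/Q) = 0.022 × (3510/431.220) = 0.179.
Since 0 < η < 1, the good is a necessity.

0.179 (necessity)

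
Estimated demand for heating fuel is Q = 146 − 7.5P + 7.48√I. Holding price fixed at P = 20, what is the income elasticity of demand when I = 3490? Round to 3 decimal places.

0.505

At P = 20, I = 3490: Q = 437.890.
Holding P constant, ∂Q/∂I = 7.48/(2√I) = 0.063308.
η_I = (∂Q/∂I)·(I/Q) = 0.063308 × (3490/437.890) = 0.505.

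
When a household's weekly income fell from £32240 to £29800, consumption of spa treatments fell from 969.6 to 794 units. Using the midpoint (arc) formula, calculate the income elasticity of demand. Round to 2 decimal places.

2.53

ΔQ = 794 − 969.6 = -175.6; midpoint Q̄ = (969.6 + 794)/2 = 881.8.
ΔI = 29800 − 32240 = -2440; midpoint Ī = (32240 + 29800)/2 = 31020.
η = (ΔQ/Q̄) ÷ (ΔI/Ī) = (-175.6/881.8) ÷ (-2440/31020) = 2.53.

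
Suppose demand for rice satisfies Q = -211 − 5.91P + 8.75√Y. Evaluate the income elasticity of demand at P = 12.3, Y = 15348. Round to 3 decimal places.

At P = 12.3, Y = 15348: Q = 800.319.
Holding P constant, ∂Q/∂Y = 8.75/(2√Y) = 0.0353144.
η_Y = (∂Q/∂Y)·(Y/Q) = 0.0353144 × (15348/800.319) = 0.677.

0.677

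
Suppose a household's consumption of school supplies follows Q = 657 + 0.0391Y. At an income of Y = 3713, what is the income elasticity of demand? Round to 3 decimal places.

At Y = 3713: Q = 802.178.
dQ/dY = 0.0391.
η = (dQ/dY)·(Y/Q) = 0.0391 × (3713/802.178) = 0.181.

0.181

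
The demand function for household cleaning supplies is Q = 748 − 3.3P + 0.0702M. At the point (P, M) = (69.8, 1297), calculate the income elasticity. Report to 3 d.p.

0.150

At P = 69.8, M = 1297: Q = 608.709.
Holding P constant, ∂Q/∂M = 0.0702.
η_M = (∂Q/∂M)·(M/Q) = 0.0702 × (1297/608.709) = 0.150.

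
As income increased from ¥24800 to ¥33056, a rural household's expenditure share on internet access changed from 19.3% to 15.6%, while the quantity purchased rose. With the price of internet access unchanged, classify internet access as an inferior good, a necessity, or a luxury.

Quantity rises but the budget share falls as income rises, so 0 < η < 1.

necessity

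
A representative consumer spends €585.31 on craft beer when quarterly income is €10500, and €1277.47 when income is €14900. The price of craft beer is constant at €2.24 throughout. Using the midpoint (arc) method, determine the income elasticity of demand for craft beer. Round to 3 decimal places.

With a constant price, Q₁ = 585.31/2.24 = 261.299 and Q₂ = 1277.47/2.24 = 570.299 (equivalently, work directly with expenditure since P cancels).
Midpoint %ΔQ = (1277.47 − 585.31)/931.39 = 0.74315; midpoint %ΔI = (14900 − 10500)/12700 = 0.34646.
η = 0.74315 / 0.34646 = 2.145.

2.145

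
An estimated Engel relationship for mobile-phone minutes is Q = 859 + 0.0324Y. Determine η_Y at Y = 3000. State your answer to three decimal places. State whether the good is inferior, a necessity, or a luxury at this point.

0.102 (necessity)

At Y = 3000: Q = 956.200.
dQ/dY = 0.0324.
η = (dQ/dY)·(Y/Q) = 0.0324 × (3000/956.200) = 0.102.
Since 0 < η < 1, the good is a necessity.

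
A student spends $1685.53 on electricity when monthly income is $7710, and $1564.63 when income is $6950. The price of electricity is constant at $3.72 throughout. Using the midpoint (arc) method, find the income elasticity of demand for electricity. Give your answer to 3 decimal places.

0.718

With a constant price, Q₁ = 1685.53/3.72 = 453.099 and Q₂ = 1564.63/3.72 = 420.599 (equivalently, work directly with expenditure since P cancels).
Midpoint %ΔQ = (1564.63 − 1685.53)/1625.08 = -0.07440; midpoint %ΔI = (6950 − 7710)/7330 = -0.10368.
η = -0.07440 / -0.10368 = 0.718.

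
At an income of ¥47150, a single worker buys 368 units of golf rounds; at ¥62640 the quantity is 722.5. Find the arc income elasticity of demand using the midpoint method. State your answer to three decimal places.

2.304

ΔQ = 722.5 − 368 = 354.5; midpoint Q̄ = (368 + 722.5)/2 = 545.25.
ΔI = 62640 − 47150 = 15490; midpoint Ī = (47150 + 62640)/2 = 54895.
η = (ΔQ/Q̄) ÷ (ΔI/Ī) = (354.5/545.25) ÷ (15490/54895) = 2.304.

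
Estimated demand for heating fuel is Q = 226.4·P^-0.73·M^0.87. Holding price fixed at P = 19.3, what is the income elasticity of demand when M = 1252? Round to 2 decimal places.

For a multiplicative demand Q = A·P^α·M^β, the income elasticity is β everywhere.
Here β = 0.87, so η = 0.87.

0.87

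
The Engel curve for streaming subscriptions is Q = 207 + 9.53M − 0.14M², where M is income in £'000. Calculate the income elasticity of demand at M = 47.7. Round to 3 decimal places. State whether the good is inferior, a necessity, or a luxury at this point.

At M = 47.7: Q = 343.0404.
dQ/dM = 9.53 − 0.28M = -3.82600.
η = (dQ/dM)·(M/Q) = -3.82600 × (47.7/343.0404) = -0.532.
η < 0 ⇒ inferior good.

-0.532 (inferior good)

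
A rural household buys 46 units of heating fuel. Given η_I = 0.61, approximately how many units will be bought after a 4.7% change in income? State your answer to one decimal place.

%ΔQ ≈ η × %ΔI = 0.61 × 4.7% = 2.867%.
New Q ≈ 46 × (1 + 0.02867) = 47.3.

47.3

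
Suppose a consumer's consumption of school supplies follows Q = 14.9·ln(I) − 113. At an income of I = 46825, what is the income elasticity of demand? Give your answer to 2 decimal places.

At I = 46825: Q = 47.237.
dQ/dI = 14.9/I = 0.000318206 at this income.
η = (dQ/dI)·(I/Q) = 0.000318206 × (46825/47.237) = 0.32.

0.32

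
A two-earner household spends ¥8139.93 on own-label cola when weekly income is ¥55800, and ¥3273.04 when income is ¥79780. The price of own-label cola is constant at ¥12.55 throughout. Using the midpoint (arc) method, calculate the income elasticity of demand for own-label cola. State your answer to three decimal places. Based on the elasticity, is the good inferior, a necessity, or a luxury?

-2.411 (inferior good)

With a constant price, Q₁ = 8139.93/12.55 = 648.600 and Q₂ = 3273.04/12.55 = 260.800 (equivalently, work directly with expenditure since P cancels).
Midpoint %ΔQ = (3273.04 − 8139.93)/5706.49 = -0.85287; midpoint %ΔI = (79780 − 55800)/67790 = 0.35374.
η = -0.85287 / 0.35374 = -2.411.
η < 0 ⇒ inferior good.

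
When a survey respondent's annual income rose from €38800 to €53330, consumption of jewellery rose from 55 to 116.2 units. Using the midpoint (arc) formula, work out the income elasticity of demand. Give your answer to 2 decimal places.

2.27

ΔQ = 116.2 − 55 = 61.2; midpoint Q̄ = (55 + 116.2)/2 = 85.6.
ΔI = 53330 − 38800 = 14530; midpoint Ī = (38800 + 53330)/2 = 46065.
η = (ΔQ/Q̄) ÷ (ΔI/Ī) = (61.2/85.6) ÷ (14530/46065) = 2.27.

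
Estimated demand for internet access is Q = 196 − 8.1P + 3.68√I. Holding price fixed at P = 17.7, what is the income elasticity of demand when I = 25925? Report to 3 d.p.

At P = 17.7, I = 25925: Q = 645.156.
Holding P constant, ∂Q/∂I = 3.68/(2√I) = 0.0114277.
η_I = (∂Q/∂I)·(I/Q) = 0.0114277 × (25925/645.156) = 0.459.

0.459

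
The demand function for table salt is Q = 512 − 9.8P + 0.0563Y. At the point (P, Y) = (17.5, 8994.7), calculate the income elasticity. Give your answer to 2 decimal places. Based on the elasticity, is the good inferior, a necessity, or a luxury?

At P = 17.5, Y = 8994.7: Q = 846.902.
Holding P constant, ∂Q/∂Y = 0.0563.
η_Y = (∂Q/∂Y)·(Y/Q) = 0.0563 × (8994.7/846.902) = 0.60.
Since 0 < η < 1, this is a necessity.

0.60 (necessity)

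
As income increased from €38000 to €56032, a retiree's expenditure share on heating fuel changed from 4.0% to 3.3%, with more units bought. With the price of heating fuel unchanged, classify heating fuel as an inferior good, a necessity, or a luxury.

Quantity rises but the budget share falls as income rises, so 0 < η < 1.

necessity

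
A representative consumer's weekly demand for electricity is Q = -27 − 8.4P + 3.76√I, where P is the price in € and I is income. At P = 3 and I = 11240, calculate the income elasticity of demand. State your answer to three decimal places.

0.575

At P = 3, I = 11240: Q = 346.431.
Holding P constant, ∂Q/∂I = 3.76/(2√I) = 0.0177327.
η_I = (∂Q/∂I)·(I/Q) = 0.0177327 × (11240/346.431) = 0.575.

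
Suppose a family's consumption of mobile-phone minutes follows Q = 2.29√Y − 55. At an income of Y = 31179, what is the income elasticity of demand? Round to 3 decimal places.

0.579

At Y = 31179: Q = 349.358.
dQ/dY = 2.29/(2√Y) = 0.00648447 at this income.
η = (dQ/dY)·(Y/Q) = 0.00648447 × (31179/349.358) = 0.579.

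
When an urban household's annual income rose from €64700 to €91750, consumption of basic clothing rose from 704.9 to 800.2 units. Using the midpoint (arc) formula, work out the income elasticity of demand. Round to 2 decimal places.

0.37

ΔQ = 800.2 − 704.9 = 95.3; midpoint Q̄ = (704.9 + 800.2)/2 = 752.55.
ΔI = 91750 − 64700 = 27050; midpoint Ī = (64700 + 91750)/2 = 78225.
η = (ΔQ/Q̄) ÷ (ΔI/Ī) = (95.3/752.55) ÷ (27050/78225) = 0.37.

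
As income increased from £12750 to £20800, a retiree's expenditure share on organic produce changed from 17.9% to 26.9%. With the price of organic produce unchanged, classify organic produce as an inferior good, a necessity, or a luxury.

luxury

The budget share rises as income rises, so η > 1.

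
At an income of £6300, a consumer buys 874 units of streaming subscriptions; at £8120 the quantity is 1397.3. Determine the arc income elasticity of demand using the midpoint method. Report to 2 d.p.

ΔQ = 1397.3 − 874 = 523.3; midpoint Q̄ = (874 + 1397.3)/2 = 1135.65.
ΔI = 8120 − 6300 = 1820; midpoint Ī = (6300 + 8120)/2 = 7210.
η = (ΔQ/Q̄) ÷ (ΔI/Ī) = (523.3/1135.65) ÷ (1820/7210) = 1.83.

1.83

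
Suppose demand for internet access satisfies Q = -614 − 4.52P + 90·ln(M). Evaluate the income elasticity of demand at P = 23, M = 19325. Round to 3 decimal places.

At P = 23, M = 19325: Q = 170.264.
Holding P constant, ∂Q/∂M = 90/M = 0.00465718.
η_M = (∂Q/∂M)·(M/Q) = 0.00465718 × (19325/170.264) = 0.529.

0.529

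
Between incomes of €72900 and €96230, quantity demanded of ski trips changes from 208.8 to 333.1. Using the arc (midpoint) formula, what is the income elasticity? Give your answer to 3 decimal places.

ΔQ = 333.1 − 208.8 = 124.3; midpoint Q̄ = (208.8 + 333.1)/2 = 270.95.
ΔI = 96230 − 72900 = 23330; midpoint Ī = (72900 + 96230)/2 = 84565.
η = (ΔQ/Q̄) ÷ (ΔI/Ī) = (124.3/270.95) ÷ (23330/84565) = 1.663.

1.663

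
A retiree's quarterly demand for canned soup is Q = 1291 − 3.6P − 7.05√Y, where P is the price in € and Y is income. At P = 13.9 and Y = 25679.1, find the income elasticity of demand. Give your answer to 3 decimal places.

-5.079

At P = 13.9, Y = 25679.1: Q = 111.219.
Holding P constant, ∂Q/∂Y = -7.05/(2√Y) = -0.0219973.
η_Y = (∂Q/∂Y)·(Y/Q) = -0.0219973 × (25679.1/111.219) = -5.079.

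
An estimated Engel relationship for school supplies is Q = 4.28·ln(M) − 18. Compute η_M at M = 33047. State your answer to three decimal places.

At M = 33047: Q = 26.536.
dQ/dM = 4.28/M = 0.000129513 at this income.
η = (dQ/dM)·(M/Q) = 0.000129513 × (33047/26.536) = 0.161.

0.161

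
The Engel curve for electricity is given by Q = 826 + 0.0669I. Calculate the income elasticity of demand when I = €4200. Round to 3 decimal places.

At I = 4200: Q = 1106.980.
dQ/dI = 0.0669.
η = (dQ/dI)·(I/Q) = 0.0669 × (4200/1106.980) = 0.254.

0.254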